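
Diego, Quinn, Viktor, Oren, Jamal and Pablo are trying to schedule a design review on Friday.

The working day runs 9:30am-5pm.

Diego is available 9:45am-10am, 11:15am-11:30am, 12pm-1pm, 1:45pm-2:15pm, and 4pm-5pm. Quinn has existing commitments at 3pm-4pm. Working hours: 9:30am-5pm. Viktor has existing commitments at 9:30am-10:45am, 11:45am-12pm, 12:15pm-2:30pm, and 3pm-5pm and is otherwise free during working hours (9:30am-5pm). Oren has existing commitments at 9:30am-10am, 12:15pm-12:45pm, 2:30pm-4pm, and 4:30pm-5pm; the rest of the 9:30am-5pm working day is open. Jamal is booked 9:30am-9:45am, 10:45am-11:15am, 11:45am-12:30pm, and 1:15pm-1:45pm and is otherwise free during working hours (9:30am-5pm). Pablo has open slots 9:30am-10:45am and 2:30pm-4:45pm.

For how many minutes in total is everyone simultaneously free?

Quinn free within 09:30–17:00: 09:30–15:00, 16:00–17:00.
Viktor free within 09:30–17:00: 10:45–11:45, 12:00–12:15, 14:30–15:00.
Oren free within 09:30–17:00: 10:00–12:15, 12:45–14:30, 16:00–16:30.
Jamal free within 09:30–17:00: 09:45–10:45, 11:15–11:45, 12:30–13:15, 13:45–17:00.
Diego ∩ Quinn: 09:45–10:00, 11:15–11:30, 12:00–13:00, 13:45–14:15, 16:00–17:00.
Diego ∩ Quinn ∩ Viktor: 11:15–11:30, 12:00–12:15.
Diego ∩ Quinn ∩ Viktor ∩ Oren: 11:15–11:30, 12:00–12:15.
Diego ∩ Quinn ∩ Viktor ∩ Oren ∩ Jamal: 11:15–11:30.
Diego ∩ Quinn ∩ Viktor ∩ Oren ∩ Jamal ∩ Pablo: (none).
Total common minutes: 0.

0 minutes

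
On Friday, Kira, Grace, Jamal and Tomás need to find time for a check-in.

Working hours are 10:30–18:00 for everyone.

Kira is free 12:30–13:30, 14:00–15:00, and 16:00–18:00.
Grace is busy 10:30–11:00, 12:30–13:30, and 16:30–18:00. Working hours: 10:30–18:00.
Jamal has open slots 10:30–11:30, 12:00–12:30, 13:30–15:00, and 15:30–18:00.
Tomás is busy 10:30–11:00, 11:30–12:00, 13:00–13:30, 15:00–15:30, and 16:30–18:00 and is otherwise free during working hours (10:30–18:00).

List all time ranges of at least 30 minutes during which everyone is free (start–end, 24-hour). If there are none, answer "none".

Grace free within 10:30–18:00: 11:00–12:30, 13:30–16:30.
Tomás free within 10:30–18:00: 11:00–11:30, 12:00–13:00, 13:30–15:00, 15:30–16:30.
Kira ∩ Grace: 14:00–15:00, 16:00–16:30.
Kira ∩ Grace ∩ Jamal: 14:00–15:00, 16:00–16:30.
Kira ∩ Grace ∩ Jamal ∩ Tomás: 14:00–15:00, 16:00–16:30.
Windows ≥ 30 min: 14:00–15:00, 16:00–16:30.

14:00–15:00, 16:00–16:30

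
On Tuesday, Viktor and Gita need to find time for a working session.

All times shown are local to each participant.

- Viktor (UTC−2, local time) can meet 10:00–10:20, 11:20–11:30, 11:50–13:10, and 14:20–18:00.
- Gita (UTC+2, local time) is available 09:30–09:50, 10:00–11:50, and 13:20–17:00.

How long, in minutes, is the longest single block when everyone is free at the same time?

70 minutes

Viktor → UTC: 12:00–12:20, 13:20–13:30, 13:50–15:10, 16:20–20:00.
Gita → UTC: 07:30–07:50, 08:00–09:50, 11:20–15:00.
Viktor ∩ Gita: 12:00–12:20, 13:20–13:30, 13:50–15:00.
Common window lengths: 20, 10, 70 min; longest is 70.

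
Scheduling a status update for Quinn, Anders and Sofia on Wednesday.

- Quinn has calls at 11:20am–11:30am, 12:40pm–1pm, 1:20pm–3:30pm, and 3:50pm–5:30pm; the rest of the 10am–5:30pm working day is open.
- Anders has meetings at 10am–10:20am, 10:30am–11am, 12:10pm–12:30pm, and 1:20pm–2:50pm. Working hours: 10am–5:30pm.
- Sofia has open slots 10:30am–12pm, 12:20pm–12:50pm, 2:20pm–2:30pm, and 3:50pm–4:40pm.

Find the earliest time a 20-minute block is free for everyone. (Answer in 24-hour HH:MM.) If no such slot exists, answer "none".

Quinn free within 10:00–17:30: 10:00–11:20, 11:30–12:40, 13:00–13:20, 15:30–15:50.
Anders free within 10:00–17:30: 10:20–10:30, 11:00–12:10, 12:30–13:20, 14:50–17:30.
Quinn ∩ Anders: 10:20–10:30, 11:00–11:20, 11:30–12:10, 12:30–12:40, 13:00–13:20, 15:30–15:50.
Quinn ∩ Anders ∩ Sofia: 11:00–11:20, 11:30–12:00, 12:30–12:40.
Windows ≥ 20 min: 11:00–11:20, 11:30–12:00.
Earliest such window starts at 11:00.

11:00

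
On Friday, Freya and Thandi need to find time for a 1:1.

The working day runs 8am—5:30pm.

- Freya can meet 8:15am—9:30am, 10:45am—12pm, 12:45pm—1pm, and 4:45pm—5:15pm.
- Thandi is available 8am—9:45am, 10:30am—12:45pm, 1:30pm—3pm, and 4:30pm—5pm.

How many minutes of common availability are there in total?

165 minutes

Freya ∩ Thandi: 08:15–09:30, 10:45–12:00, 16:45–17:00.
Total common minutes: 75 + 75 + 15 = 165.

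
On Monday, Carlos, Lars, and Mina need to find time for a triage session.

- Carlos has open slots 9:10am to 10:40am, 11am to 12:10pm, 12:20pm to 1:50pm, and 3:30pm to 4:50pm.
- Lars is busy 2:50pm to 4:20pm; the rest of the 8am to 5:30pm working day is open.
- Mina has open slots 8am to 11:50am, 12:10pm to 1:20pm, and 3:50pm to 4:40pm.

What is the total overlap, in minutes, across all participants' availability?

220 minutes

Lars free within 08:00–17:30: 08:00–14:50, 16:20–17:30.
Carlos ∩ Lars: 09:10–10:40, 11:00–12:10, 12:20–13:50, 16:20–16:50.
Carlos ∩ Lars ∩ Mina: 09:10–10:40, 11:00–11:50, 12:20–13:20, 16:20–16:40.
Total common minutes: 90 + 50 + 60 + 20 = 220.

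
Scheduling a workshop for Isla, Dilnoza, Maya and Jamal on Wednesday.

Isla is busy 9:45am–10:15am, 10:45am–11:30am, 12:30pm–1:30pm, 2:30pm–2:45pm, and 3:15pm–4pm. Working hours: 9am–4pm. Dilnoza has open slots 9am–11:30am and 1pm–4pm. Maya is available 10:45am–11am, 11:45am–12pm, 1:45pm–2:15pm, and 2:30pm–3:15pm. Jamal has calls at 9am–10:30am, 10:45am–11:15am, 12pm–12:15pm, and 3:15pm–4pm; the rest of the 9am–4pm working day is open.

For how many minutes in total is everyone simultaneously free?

Isla free within 09:00–16:00: 09:00–09:45, 10:15–10:45, 11:30–12:30, 13:30–14:30, 14:45–15:15.
Jamal free within 09:00–16:00: 10:30–10:45, 11:15–12:00, 12:15–15:15.
Isla ∩ Dilnoza: 09:00–09:45, 10:15–10:45, 13:30–14:30, 14:45–15:15.
Isla ∩ Dilnoza ∩ Maya: 13:45–14:15, 14:45–15:15.
Isla ∩ Dilnoza ∩ Maya ∩ Jamal: 13:45–14:15, 14:45–15:15.
Total common minutes: 30 + 30 = 60.

60 minutes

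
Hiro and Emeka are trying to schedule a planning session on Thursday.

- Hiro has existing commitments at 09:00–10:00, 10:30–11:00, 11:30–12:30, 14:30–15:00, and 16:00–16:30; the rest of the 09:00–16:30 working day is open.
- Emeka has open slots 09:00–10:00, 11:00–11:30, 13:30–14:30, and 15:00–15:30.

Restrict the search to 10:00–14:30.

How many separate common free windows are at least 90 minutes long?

0

Hiro free within 09:00–16:30: 10:00–10:30, 11:00–11:30, 12:30–14:30, 15:00–16:00.
Hiro ∩ Emeka: 11:00–11:30, 13:30–14:30, 15:00–15:30.
Restricted to 10:00–14:30: 11:00–11:30, 13:30–14:30.
Windows ≥ 90 min: (none).
That's 0 windows.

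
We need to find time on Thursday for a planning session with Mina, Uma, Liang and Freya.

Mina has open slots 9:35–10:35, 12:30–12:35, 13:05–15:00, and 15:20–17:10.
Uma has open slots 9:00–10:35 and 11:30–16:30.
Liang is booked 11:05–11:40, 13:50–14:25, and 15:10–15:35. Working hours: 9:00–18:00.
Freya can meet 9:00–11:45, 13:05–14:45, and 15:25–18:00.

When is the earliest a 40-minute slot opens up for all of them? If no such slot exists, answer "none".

09:35

Liang free within 09:00–18:00: 09:00–11:05, 11:40–13:50, 14:25–15:10, 15:35–18:00.
Mina ∩ Uma: 09:35–10:35, 12:30–12:35, 13:05–15:00, 15:20–16:30.
Mina ∩ Uma ∩ Liang: 09:35–10:35, 12:30–12:35, 13:05–13:50, 14:25–15:00, 15:35–16:30.
Mina ∩ Uma ∩ Liang ∩ Freya: 09:35–10:35, 13:05–13:50, 14:25–14:45, 15:35–16:30.
Windows ≥ 40 min: 09:35–10:35, 13:05–13:50, 15:35–16:30.
Earliest such window starts at 09:35.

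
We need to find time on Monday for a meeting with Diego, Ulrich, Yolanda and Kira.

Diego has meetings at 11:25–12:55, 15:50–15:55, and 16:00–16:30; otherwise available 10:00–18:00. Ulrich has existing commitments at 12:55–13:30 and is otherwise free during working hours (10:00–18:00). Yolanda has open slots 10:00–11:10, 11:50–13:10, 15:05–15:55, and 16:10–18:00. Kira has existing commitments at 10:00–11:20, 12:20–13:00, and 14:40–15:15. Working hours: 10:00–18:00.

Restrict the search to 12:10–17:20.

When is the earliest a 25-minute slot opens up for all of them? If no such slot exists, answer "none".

Diego free within 10:00–18:00: 10:00–11:25, 12:55–15:50, 15:55–16:00, 16:30–18:00.
Ulrich free within 10:00–18:00: 10:00–12:55, 13:30–18:00.
Kira free within 10:00–18:00: 11:20–12:20, 13:00–14:40, 15:15–18:00.
Diego ∩ Ulrich: 10:00–11:25, 13:30–15:50, 15:55–16:00, 16:30–18:00.
Diego ∩ Ulrich ∩ Yolanda: 10:00–11:10, 15:05–15:50, 16:30–18:00.
Diego ∩ Ulrich ∩ Yolanda ∩ Kira: 15:15–15:50, 16:30–18:00.
Restricted to 12:10–17:20: 15:15–15:50, 16:30–17:20.
Windows ≥ 25 min: 15:15–15:50, 16:30–17:20.
Earliest such window starts at 15:15.

15:15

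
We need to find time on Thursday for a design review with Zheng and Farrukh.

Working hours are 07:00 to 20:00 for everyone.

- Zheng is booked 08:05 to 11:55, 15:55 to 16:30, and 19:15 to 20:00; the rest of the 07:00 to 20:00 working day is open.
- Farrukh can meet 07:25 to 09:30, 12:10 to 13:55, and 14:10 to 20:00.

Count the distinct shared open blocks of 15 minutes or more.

Zheng free within 07:00–20:00: 07:00–08:05, 11:55–15:55, 16:30–19:15.
Zheng ∩ Farrukh: 07:25–08:05, 12:10–13:55, 14:10–15:55, 16:30–19:15.
Windows ≥ 15 min: 07:25–08:05, 12:10–13:55, 14:10–15:55, 16:30–19:15.
That's 4 windows.

4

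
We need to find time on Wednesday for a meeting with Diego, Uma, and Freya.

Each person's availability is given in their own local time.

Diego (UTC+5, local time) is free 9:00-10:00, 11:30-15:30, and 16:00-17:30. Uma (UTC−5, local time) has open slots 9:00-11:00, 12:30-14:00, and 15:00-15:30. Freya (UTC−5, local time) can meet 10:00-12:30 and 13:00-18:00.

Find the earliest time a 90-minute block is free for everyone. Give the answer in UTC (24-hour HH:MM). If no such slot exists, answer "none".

none

Diego → UTC: 04:00–05:00, 06:30–10:30, 11:00–12:30.
Uma → UTC: 14:00–16:00, 17:30–19:00, 20:00–20:30.
Freya → UTC: 15:00–17:30, 18:00–23:00.
Diego ∩ Uma: (none).
Diego ∩ Uma ∩ Freya: (none).
Windows ≥ 90 min: (none).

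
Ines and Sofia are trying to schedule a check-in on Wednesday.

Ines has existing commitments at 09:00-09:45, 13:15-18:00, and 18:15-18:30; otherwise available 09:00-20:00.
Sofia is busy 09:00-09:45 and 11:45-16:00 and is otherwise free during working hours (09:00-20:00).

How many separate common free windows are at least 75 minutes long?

Ines free within 09:00–20:00: 09:45–13:15, 18:00–18:15, 18:30–20:00.
Sofia free within 09:00–20:00: 09:45–11:45, 16:00–20:00.
Ines ∩ Sofia: 09:45–11:45, 18:00–18:15, 18:30–20:00.
Windows ≥ 75 min: 09:45–11:45, 18:30–20:00.
That's 2 windows.

2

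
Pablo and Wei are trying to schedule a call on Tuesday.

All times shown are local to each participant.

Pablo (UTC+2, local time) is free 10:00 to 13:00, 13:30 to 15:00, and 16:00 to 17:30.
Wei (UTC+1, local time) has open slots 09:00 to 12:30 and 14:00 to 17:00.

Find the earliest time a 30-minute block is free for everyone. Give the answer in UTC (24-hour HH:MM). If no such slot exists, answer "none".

Pablo → UTC: 08:00–11:00, 11:30–13:00, 14:00–15:30.
Wei → UTC: 08:00–11:30, 13:00–16:00.
Pablo ∩ Wei: 08:00–11:00, 14:00–15:30.
Windows ≥ 30 min: 08:00–11:00, 14:00–15:30.
Earliest such window starts at 08:00.

08:00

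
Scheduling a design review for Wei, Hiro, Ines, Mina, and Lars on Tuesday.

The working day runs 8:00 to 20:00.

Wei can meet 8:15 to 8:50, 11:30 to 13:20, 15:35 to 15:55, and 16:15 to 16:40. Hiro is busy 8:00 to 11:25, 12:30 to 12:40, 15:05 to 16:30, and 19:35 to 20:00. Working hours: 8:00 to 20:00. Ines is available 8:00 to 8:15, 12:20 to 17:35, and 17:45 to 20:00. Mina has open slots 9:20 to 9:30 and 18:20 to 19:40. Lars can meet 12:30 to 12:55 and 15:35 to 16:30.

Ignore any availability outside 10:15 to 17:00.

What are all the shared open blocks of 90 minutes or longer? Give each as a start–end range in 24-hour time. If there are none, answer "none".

Hiro free within 08:00–20:00: 11:25–12:30, 12:40–15:05, 16:30–19:35.
Wei ∩ Hiro: 11:30–12:30, 12:40–13:20, 16:30–16:40.
Wei ∩ Hiro ∩ Ines: 12:20–12:30, 12:40–13:20, 16:30–16:40.
Wei ∩ Hiro ∩ Ines ∩ Mina: (none).
Wei ∩ Hiro ∩ Ines ∩ Mina ∩ Lars: (none).
Restricted to 10:15–17:00: (none).
Windows ≥ 90 min: (none).

none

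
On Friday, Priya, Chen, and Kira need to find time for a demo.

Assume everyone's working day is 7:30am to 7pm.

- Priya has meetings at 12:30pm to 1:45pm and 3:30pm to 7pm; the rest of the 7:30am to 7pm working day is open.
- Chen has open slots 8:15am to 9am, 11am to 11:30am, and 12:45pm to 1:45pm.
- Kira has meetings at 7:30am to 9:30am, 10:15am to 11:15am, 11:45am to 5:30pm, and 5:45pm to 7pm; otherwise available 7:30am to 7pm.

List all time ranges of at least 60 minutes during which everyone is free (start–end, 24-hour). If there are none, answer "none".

none

Priya free within 07:30–19:00: 07:30–12:30, 13:45–15:30.
Kira free within 07:30–19:00: 09:30–10:15, 11:15–11:45, 17:30–17:45.
Priya ∩ Chen: 08:15–09:00, 11:00–11:30.
Priya ∩ Chen ∩ Kira: 11:15–11:30.
Windows ≥ 60 min: (none).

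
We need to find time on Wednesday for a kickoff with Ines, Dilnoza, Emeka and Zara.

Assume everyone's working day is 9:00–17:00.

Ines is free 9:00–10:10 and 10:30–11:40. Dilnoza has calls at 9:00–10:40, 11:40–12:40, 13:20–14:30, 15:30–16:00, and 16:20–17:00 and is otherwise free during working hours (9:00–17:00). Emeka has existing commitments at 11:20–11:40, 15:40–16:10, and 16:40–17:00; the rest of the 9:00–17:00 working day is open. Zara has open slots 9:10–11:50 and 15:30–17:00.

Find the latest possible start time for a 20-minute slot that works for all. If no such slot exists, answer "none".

11:00

Dilnoza free within 09:00–17:00: 10:40–11:40, 12:40–13:20, 14:30–15:30, 16:00–16:20.
Emeka free within 09:00–17:00: 09:00–11:20, 11:40–15:40, 16:10–16:40.
Ines ∩ Dilnoza: 10:40–11:40.
Ines ∩ Dilnoza ∩ Emeka: 10:40–11:20.
Ines ∩ Dilnoza ∩ Emeka ∩ Zara: 10:40–11:20.
Windows ≥ 20 min: 10:40–11:20.
Latest start in the last window 10:40–11:20 is 11:20 − 20 min = 11:00.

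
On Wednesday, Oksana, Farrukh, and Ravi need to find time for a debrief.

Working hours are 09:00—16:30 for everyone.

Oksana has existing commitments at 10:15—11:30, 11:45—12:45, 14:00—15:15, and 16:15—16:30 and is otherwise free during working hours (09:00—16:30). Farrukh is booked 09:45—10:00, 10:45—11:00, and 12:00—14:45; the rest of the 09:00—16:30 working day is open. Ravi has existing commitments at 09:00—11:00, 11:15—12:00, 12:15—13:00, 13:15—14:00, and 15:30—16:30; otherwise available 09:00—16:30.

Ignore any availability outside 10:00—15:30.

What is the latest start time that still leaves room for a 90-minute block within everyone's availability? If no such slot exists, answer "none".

Oksana free within 09:00–16:30: 09:00–10:15, 11:30–11:45, 12:45–14:00, 15:15–16:15.
Farrukh free within 09:00–16:30: 09:00–09:45, 10:00–10:45, 11:00–12:00, 14:45–16:30.
Ravi free within 09:00–16:30: 11:00–11:15, 12:00–12:15, 13:00–13:15, 14:00–15:30.
Oksana ∩ Farrukh: 09:00–09:45, 10:00–10:15, 11:30–11:45, 15:15–16:15.
Oksana ∩ Farrukh ∩ Ravi: 15:15–15:30.
Restricted to 10:00–15:30: 15:15–15:30.
Windows ≥ 90 min: (none).

none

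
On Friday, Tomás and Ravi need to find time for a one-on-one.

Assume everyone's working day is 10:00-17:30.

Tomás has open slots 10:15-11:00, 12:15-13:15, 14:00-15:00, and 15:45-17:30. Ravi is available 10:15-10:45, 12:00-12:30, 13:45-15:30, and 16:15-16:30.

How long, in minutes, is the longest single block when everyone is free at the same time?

60 minutes

Tomás ∩ Ravi: 10:15–10:45, 12:15–12:30, 14:00–15:00, 16:15–16:30.
Common window lengths: 30, 15, 60, 15 min; longest is 60.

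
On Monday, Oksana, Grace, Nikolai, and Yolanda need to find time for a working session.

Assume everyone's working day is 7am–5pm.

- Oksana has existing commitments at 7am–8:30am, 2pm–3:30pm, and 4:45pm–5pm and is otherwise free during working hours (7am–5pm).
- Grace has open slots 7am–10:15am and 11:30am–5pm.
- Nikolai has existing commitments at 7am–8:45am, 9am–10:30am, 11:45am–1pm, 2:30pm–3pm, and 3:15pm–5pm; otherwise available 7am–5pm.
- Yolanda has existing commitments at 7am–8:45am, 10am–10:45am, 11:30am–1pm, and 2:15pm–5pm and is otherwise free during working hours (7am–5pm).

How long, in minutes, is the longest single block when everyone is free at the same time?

Oksana free within 07:00–17:00: 08:30–14:00, 15:30–16:45.
Nikolai free within 07:00–17:00: 08:45–09:00, 10:30–11:45, 13:00–14:30, 15:00–15:15.
Yolanda free within 07:00–17:00: 08:45–10:00, 10:45–11:30, 13:00–14:15.
Oksana ∩ Grace: 08:30–10:15, 11:30–14:00, 15:30–16:45.
Oksana ∩ Grace ∩ Nikolai: 08:45–09:00, 11:30–11:45, 13:00–14:00.
Oksana ∩ Grace ∩ Nikolai ∩ Yolanda: 08:45–09:00, 13:00–14:00.
Common window lengths: 15, 60 min; longest is 60.

60 minutes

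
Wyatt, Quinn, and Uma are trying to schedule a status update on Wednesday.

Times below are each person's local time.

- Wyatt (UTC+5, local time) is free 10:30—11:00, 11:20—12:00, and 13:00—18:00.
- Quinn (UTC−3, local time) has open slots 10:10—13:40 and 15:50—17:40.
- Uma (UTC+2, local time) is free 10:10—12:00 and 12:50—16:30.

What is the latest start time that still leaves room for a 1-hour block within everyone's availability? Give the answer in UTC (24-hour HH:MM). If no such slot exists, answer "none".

Wyatt → UTC: 05:30–06:00, 06:20–07:00, 08:00–13:00.
Quinn → UTC: 13:10–16:40, 18:50–20:40.
Uma → UTC: 08:10–10:00, 10:50–14:30.
Wyatt ∩ Quinn: (none).
Wyatt ∩ Quinn ∩ Uma: (none).
Windows ≥ 60 min: (none).

none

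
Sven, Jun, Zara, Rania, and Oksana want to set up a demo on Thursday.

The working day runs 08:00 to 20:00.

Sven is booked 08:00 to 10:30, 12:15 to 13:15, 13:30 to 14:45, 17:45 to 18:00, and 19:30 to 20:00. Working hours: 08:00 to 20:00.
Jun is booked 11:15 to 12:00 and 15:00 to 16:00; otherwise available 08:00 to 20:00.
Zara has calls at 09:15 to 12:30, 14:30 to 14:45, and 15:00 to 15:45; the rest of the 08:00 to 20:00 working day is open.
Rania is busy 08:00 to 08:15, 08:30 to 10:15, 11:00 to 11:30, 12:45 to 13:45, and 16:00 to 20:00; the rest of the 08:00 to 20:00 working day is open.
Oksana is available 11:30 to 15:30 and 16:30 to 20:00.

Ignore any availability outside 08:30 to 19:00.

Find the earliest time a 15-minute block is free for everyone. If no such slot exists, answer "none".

Sven free within 08:00–20:00: 10:30–12:15, 13:15–13:30, 14:45–17:45, 18:00–19:30.
Jun free within 08:00–20:00: 08:00–11:15, 12:00–15:00, 16:00–20:00.
Zara free within 08:00–20:00: 08:00–09:15, 12:30–14:30, 14:45–15:00, 15:45–20:00.
Rania free within 08:00–20:00: 08:15–08:30, 10:15–11:00, 11:30–12:45, 13:45–16:00.
Sven ∩ Jun: 10:30–11:15, 12:00–12:15, 13:15–13:30, 14:45–15:00, 16:00–17:45, 18:00–19:30.
Sven ∩ Jun ∩ Zara: 13:15–13:30, 14:45–15:00, 16:00–17:45, 18:00–19:30.
Sven ∩ Jun ∩ Zara ∩ Rania: 14:45–15:00.
Sven ∩ Jun ∩ Zara ∩ Rania ∩ Oksana: 14:45–15:00.
Restricted to 08:30–19:00: 14:45–15:00.
Windows ≥ 15 min: 14:45–15:00.
Earliest such window starts at 14:45.

14:45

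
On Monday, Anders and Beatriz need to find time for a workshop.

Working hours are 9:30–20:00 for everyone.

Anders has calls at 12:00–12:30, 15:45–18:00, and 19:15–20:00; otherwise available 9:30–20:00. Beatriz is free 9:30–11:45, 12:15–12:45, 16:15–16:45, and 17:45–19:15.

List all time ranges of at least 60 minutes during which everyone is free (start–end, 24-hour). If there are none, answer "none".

09:30–11:45, 18:00–19:15

Anders free within 09:30–20:00: 09:30–12:00, 12:30–15:45, 18:00–19:15.
Anders ∩ Beatriz: 09:30–11:45, 12:30–12:45, 18:00–19:15.
Windows ≥ 60 min: 09:30–11:45, 18:00–19:15.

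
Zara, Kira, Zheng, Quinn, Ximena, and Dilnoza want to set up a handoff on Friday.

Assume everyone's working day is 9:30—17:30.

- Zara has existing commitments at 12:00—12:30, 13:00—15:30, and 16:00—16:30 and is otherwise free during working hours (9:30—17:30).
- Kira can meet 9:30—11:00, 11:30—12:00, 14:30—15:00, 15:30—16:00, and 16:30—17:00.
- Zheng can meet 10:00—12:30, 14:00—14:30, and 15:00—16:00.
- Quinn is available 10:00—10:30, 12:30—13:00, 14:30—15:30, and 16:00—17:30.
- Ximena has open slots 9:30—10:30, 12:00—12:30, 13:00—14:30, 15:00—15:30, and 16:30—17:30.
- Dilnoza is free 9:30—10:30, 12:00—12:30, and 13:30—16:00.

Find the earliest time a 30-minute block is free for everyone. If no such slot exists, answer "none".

Zara free within 09:30–17:30: 09:30–12:00, 12:30–13:00, 15:30–16:00, 16:30–17:30.
Zara ∩ Kira: 09:30–11:00, 11:30–12:00, 15:30–16:00, 16:30–17:00.
Zara ∩ Kira ∩ Zheng: 10:00–11:00, 11:30–12:00, 15:30–16:00.
Zara ∩ Kira ∩ Zheng ∩ Quinn: 10:00–10:30.
Zara ∩ Kira ∩ Zheng ∩ Quinn ∩ Ximena: 10:00–10:30.
Zara ∩ Kira ∩ Zheng ∩ Quinn ∩ Ximena ∩ Dilnoza: 10:00–10:30.
Windows ≥ 30 min: 10:00–10:30.
Earliest such window starts at 10:00.

10:00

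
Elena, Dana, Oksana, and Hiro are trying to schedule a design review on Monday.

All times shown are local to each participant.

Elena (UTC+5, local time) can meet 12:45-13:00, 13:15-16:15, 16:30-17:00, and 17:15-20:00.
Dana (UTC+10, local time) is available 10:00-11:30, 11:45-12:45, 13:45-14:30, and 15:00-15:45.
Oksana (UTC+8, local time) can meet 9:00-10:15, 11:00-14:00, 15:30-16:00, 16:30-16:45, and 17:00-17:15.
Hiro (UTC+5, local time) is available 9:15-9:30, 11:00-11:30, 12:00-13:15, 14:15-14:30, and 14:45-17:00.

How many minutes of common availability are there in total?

Elena → UTC: 07:45–08:00, 08:15–11:15, 11:30–12:00, 12:15–15:00.
Dana → UTC: 00:00–01:30, 01:45–02:45, 03:45–04:30, 05:00–05:45.
Oksana → UTC: 01:00–02:15, 03:00–06:00, 07:30–08:00, 08:30–08:45, 09:00–09:15.
Hiro → UTC: 04:15–04:30, 06:00–06:30, 07:00–08:15, 09:15–09:30, 09:45–12:00.
Elena ∩ Dana: (none).
Elena ∩ Dana ∩ Oksana: (none).
Elena ∩ Dana ∩ Oksana ∩ Hiro: (none).
Total common minutes: 0.

0 minutes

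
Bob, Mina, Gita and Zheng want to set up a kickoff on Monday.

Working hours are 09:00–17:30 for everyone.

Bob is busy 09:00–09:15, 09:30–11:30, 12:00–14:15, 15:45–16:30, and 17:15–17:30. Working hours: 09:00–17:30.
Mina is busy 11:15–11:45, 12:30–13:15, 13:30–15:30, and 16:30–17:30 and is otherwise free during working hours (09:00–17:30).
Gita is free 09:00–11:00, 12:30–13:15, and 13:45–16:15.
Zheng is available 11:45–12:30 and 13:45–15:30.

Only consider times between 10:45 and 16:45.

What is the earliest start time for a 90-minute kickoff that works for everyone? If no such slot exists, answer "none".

none

Bob free within 09:00–17:30: 09:15–09:30, 11:30–12:00, 14:15–15:45, 16:30–17:15.
Mina free within 09:00–17:30: 09:00–11:15, 11:45–12:30, 13:15–13:30, 15:30–16:30.
Bob ∩ Mina: 09:15–09:30, 11:45–12:00, 15:30–15:45.
Bob ∩ Mina ∩ Gita: 09:15–09:30, 15:30–15:45.
Bob ∩ Mina ∩ Gita ∩ Zheng: (none).
Restricted to 10:45–16:45: (none).
Windows ≥ 90 min: (none).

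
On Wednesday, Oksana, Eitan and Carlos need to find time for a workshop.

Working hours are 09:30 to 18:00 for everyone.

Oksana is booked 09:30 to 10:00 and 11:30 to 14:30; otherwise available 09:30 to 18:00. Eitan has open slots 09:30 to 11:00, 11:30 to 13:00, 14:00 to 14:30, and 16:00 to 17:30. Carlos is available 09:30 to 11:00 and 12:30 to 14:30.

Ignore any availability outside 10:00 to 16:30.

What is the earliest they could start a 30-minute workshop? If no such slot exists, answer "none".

10:00

Oksana free within 09:30–18:00: 10:00–11:30, 14:30–18:00.
Oksana ∩ Eitan: 10:00–11:00, 16:00–17:30.
Oksana ∩ Eitan ∩ Carlos: 10:00–11:00.
Restricted to 10:00–16:30: 10:00–11:00.
Windows ≥ 30 min: 10:00–11:00.
Earliest such window starts at 10:00.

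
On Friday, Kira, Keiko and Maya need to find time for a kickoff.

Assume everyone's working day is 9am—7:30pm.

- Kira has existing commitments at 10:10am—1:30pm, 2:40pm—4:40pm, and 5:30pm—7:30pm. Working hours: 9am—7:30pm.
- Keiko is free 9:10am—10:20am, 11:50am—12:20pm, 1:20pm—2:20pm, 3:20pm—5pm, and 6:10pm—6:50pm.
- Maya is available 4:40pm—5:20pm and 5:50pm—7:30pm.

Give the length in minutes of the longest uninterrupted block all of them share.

Kira free within 09:00–19:30: 09:00–10:10, 13:30–14:40, 16:40–17:30.
Kira ∩ Keiko: 09:10–10:10, 13:30–14:20, 16:40–17:00.
Kira ∩ Keiko ∩ Maya: 16:40–17:00.
Single common window of 20 minutes.

20 minutes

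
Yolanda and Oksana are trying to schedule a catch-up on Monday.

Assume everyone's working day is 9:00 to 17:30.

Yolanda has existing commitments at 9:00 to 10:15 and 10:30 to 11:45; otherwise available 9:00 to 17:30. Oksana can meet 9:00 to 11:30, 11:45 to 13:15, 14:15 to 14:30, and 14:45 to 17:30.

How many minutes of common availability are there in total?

285 minutes

Yolanda free within 09:00–17:30: 10:15–10:30, 11:45–17:30.
Yolanda ∩ Oksana: 10:15–10:30, 11:45–13:15, 14:15–14:30, 14:45–17:30.
Total common minutes: 15 + 90 + 15 + 165 = 285.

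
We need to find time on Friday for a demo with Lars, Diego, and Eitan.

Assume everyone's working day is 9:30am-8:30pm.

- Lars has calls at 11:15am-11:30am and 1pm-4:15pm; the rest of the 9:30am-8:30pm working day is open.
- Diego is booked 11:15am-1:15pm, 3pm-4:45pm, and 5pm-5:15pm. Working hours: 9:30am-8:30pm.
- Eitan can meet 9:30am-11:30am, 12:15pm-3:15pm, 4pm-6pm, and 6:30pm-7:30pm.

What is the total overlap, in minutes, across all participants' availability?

Lars free within 09:30–20:30: 09:30–11:15, 11:30–13:00, 16:15–20:30.
Diego free within 09:30–20:30: 09:30–11:15, 13:15–15:00, 16:45–17:00, 17:15–20:30.
Lars ∩ Diego: 09:30–11:15, 16:45–17:00, 17:15–20:30.
Lars ∩ Diego ∩ Eitan: 09:30–11:15, 16:45–17:00, 17:15–18:00, 18:30–19:30.
Total common minutes: 105 + 15 + 45 + 60 = 225.

225 minutes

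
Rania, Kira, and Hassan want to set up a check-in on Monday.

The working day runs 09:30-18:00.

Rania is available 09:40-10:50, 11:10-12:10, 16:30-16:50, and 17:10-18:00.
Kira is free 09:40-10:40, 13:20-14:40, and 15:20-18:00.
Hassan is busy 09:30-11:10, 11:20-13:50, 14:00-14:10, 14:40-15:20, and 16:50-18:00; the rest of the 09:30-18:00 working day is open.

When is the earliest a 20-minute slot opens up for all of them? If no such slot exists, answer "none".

16:30

Hassan free within 09:30–18:00: 11:10–11:20, 13:50–14:00, 14:10–14:40, 15:20–16:50.
Rania ∩ Kira: 09:40–10:40, 16:30–16:50, 17:10–18:00.
Rania ∩ Kira ∩ Hassan: 16:30–16:50.
Windows ≥ 20 min: 16:30–16:50.
Earliest such window starts at 16:30.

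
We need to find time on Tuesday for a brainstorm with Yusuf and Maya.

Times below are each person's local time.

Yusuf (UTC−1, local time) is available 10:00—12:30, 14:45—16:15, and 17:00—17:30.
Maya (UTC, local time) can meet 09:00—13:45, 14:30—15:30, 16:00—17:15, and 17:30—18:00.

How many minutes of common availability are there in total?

Yusuf → UTC: 11:00–13:30, 15:45–17:15, 18:00–18:30.
Maya → UTC: 09:00–13:45, 14:30–15:30, 16:00–17:15, 17:30–18:00.
Yusuf ∩ Maya: 11:00–13:30, 16:00–17:15.
Total common minutes: 150 + 75 = 225.

225 minutes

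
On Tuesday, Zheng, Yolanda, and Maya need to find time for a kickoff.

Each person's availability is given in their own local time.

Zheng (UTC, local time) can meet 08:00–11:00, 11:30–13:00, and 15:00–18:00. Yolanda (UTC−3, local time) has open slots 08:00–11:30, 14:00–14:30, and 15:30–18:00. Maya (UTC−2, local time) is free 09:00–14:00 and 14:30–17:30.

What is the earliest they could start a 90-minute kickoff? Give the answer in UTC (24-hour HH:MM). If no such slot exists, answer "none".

Zheng → UTC: 08:00–11:00, 11:30–13:00, 15:00–18:00.
Yolanda → UTC: 11:00–14:30, 17:00–17:30, 18:30–21:00.
Maya → UTC: 11:00–16:00, 16:30–19:30.
Zheng ∩ Yolanda: 11:30–13:00, 17:00–17:30.
Zheng ∩ Yolanda ∩ Maya: 11:30–13:00, 17:00–17:30.
Windows ≥ 90 min: 11:30–13:00.
Earliest such window starts at 11:30.

11:30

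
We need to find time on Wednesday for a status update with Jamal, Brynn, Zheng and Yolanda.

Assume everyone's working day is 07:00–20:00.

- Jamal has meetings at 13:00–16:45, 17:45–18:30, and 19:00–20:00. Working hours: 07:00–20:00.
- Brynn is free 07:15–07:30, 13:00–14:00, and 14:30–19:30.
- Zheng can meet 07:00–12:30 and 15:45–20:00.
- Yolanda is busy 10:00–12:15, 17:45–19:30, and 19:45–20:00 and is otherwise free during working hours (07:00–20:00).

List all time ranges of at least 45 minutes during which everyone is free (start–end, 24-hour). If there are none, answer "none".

16:45–17:45

Jamal free within 07:00–20:00: 07:00–13:00, 16:45–17:45, 18:30–19:00.
Yolanda free within 07:00–20:00: 07:00–10:00, 12:15–17:45, 19:30–19:45.
Jamal ∩ Brynn: 07:15–07:30, 16:45–17:45, 18:30–19:00.
Jamal ∩ Brynn ∩ Zheng: 07:15–07:30, 16:45–17:45, 18:30–19:00.
Jamal ∩ Brynn ∩ Zheng ∩ Yolanda: 07:15–07:30, 16:45–17:45.
Windows ≥ 45 min: 16:45–17:45.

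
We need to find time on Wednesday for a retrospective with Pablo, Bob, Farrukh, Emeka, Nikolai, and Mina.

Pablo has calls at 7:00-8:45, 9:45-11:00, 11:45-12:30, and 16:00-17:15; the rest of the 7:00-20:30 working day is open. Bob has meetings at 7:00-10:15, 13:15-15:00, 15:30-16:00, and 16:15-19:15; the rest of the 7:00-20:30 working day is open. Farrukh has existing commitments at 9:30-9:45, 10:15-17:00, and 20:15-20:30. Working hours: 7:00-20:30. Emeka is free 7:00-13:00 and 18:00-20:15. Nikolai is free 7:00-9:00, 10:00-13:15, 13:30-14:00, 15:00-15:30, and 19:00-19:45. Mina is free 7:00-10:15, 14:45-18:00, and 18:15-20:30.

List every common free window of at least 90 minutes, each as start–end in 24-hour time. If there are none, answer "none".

none

Pablo free within 07:00–20:30: 08:45–09:45, 11:00–11:45, 12:30–16:00, 17:15–20:30.
Bob free within 07:00–20:30: 10:15–13:15, 15:00–15:30, 16:00–16:15, 19:15–20:30.
Farrukh free within 07:00–20:30: 07:00–09:30, 09:45–10:15, 17:00–20:15.
Pablo ∩ Bob: 11:00–11:45, 12:30–13:15, 15:00–15:30, 19:15–20:30.
Pablo ∩ Bob ∩ Farrukh: 19:15–20:15.
Pablo ∩ Bob ∩ Farrukh ∩ Emeka: 19:15–20:15.
Pablo ∩ Bob ∩ Farrukh ∩ Emeka ∩ Nikolai: 19:15–19:45.
Pablo ∩ Bob ∩ Farrukh ∩ Emeka ∩ Nikolai ∩ Mina: 19:15–19:45.
Windows ≥ 90 min: (none).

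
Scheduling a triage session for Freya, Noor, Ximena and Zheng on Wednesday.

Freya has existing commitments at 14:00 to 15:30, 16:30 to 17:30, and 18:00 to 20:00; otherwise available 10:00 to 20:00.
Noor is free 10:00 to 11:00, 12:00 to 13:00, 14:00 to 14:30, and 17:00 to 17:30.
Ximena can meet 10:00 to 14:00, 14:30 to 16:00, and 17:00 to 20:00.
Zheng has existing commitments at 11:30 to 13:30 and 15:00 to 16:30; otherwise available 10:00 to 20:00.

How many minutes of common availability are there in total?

Freya free within 10:00–20:00: 10:00–14:00, 15:30–16:30, 17:30–18:00.
Zheng free within 10:00–20:00: 10:00–11:30, 13:30–15:00, 16:30–20:00.
Freya ∩ Noor: 10:00–11:00, 12:00–13:00.
Freya ∩ Noor ∩ Ximena: 10:00–11:00, 12:00–13:00.
Freya ∩ Noor ∩ Ximena ∩ Zheng: 10:00–11:00.
Total common minutes: 60.

60 minutes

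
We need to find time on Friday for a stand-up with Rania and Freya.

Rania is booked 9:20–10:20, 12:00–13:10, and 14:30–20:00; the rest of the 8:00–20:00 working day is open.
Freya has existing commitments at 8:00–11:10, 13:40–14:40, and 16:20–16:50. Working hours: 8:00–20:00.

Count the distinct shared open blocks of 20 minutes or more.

2

Rania free within 08:00–20:00: 08:00–09:20, 10:20–12:00, 13:10–14:30.
Freya free within 08:00–20:00: 11:10–13:40, 14:40–16:20, 16:50–20:00.
Rania ∩ Freya: 11:10–12:00, 13:10–13:40.
Windows ≥ 20 min: 11:10–12:00, 13:10–13:40.
That's 2 windows.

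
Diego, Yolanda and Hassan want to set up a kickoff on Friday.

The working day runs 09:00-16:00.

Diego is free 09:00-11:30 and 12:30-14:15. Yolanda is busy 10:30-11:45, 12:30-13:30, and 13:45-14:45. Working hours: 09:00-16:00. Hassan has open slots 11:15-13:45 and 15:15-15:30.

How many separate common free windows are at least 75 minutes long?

Yolanda free within 09:00–16:00: 09:00–10:30, 11:45–12:30, 13:30–13:45, 14:45–16:00.
Diego ∩ Yolanda: 09:00–10:30, 13:30–13:45.
Diego ∩ Yolanda ∩ Hassan: 13:30–13:45.
Windows ≥ 75 min: (none).
That's 0 windows.

0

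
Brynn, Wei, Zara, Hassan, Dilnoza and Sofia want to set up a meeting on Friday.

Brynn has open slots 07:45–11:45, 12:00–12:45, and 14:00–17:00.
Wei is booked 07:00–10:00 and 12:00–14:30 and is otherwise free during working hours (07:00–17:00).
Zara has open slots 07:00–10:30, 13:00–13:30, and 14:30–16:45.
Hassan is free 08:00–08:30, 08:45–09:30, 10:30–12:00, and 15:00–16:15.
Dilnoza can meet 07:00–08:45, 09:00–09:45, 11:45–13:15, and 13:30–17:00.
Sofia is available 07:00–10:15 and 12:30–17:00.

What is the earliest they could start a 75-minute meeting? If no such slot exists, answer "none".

Wei free within 07:00–17:00: 10:00–12:00, 14:30–17:00.
Brynn ∩ Wei: 10:00–11:45, 14:30–17:00.
Brynn ∩ Wei ∩ Zara: 10:00–10:30, 14:30–16:45.
Brynn ∩ Wei ∩ Zara ∩ Hassan: 15:00–16:15.
Brynn ∩ Wei ∩ Zara ∩ Hassan ∩ Dilnoza: 15:00–16:15.
Brynn ∩ Wei ∩ Zara ∩ Hassan ∩ Dilnoza ∩ Sofia: 15:00–16:15.
Windows ≥ 75 min: 15:00–16:15.
Earliest such window starts at 15:00.

15:00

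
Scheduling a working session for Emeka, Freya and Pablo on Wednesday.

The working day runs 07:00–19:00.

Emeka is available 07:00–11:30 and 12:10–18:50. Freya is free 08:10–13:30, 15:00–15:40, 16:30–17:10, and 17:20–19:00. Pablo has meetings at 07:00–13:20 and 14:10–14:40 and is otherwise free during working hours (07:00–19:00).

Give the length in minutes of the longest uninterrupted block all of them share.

Pablo free within 07:00–19:00: 13:20–14:10, 14:40–19:00.
Emeka ∩ Freya: 08:10–11:30, 12:10–13:30, 15:00–15:40, 16:30–17:10, 17:20–18:50.
Emeka ∩ Freya ∩ Pablo: 13:20–13:30, 15:00–15:40, 16:30–17:10, 17:20–18:50.
Common window lengths: 10, 40, 40, 90 min; longest is 90.

90 minutes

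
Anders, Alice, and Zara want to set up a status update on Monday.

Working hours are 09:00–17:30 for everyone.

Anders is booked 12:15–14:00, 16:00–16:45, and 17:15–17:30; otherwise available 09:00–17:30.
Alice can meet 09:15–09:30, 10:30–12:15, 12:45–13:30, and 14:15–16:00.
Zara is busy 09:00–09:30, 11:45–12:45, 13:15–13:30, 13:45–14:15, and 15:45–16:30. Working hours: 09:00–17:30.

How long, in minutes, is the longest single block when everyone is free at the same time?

Anders free within 09:00–17:30: 09:00–12:15, 14:00–16:00, 16:45–17:15.
Zara free within 09:00–17:30: 09:30–11:45, 12:45–13:15, 13:30–13:45, 14:15–15:45, 16:30–17:30.
Anders ∩ Alice: 09:15–09:30, 10:30–12:15, 14:15–16:00.
Anders ∩ Alice ∩ Zara: 10:30–11:45, 14:15–15:45.
Common window lengths: 75, 90 min; longest is 90.

90 minutes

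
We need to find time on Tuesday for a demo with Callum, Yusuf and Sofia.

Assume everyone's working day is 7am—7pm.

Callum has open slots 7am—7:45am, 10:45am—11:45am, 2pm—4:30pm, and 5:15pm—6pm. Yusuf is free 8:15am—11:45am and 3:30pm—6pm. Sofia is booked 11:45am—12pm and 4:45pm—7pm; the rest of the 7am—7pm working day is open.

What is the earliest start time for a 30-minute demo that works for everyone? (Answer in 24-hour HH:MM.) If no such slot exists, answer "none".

Sofia free within 07:00–19:00: 07:00–11:45, 12:00–16:45.
Callum ∩ Yusuf: 10:45–11:45, 15:30–16:30, 17:15–18:00.
Callum ∩ Yusuf ∩ Sofia: 10:45–11:45, 15:30–16:30.
Windows ≥ 30 min: 10:45–11:45, 15:30–16:30.
Earliest such window starts at 10:45.

10:45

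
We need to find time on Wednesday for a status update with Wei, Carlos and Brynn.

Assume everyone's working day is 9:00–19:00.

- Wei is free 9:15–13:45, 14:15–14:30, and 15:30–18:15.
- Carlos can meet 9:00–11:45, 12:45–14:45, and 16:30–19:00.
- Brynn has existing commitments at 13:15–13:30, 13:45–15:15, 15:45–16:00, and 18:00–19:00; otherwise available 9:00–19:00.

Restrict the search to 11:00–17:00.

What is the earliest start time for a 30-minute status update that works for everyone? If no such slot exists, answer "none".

11:00

Brynn free within 09:00–19:00: 09:00–13:15, 13:30–13:45, 15:15–15:45, 16:00–18:00.
Wei ∩ Carlos: 09:15–11:45, 12:45–13:45, 14:15–14:30, 16:30–18:15.
Wei ∩ Carlos ∩ Brynn: 09:15–11:45, 12:45–13:15, 13:30–13:45, 16:30–18:00.
Restricted to 11:00–17:00: 11:00–11:45, 12:45–13:15, 13:30–13:45, 16:30–17:00.
Windows ≥ 30 min: 11:00–11:45, 12:45–13:15, 16:30–17:00.
Earliest such window starts at 11:00.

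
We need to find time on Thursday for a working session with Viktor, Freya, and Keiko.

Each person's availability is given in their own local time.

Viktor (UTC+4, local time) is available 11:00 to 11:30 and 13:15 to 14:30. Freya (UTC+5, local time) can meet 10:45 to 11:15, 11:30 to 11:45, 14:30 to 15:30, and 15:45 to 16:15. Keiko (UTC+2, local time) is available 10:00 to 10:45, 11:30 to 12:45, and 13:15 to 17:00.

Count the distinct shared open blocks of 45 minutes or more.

1

Viktor → UTC: 07:00–07:30, 09:15–10:30.
Freya → UTC: 05:45–06:15, 06:30–06:45, 09:30–10:30, 10:45–11:15.
Keiko → UTC: 08:00–08:45, 09:30–10:45, 11:15–15:00.
Viktor ∩ Freya: 09:30–10:30.
Viktor ∩ Freya ∩ Keiko: 09:30–10:30.
Windows ≥ 45 min: 09:30–10:30.
That's 1 window.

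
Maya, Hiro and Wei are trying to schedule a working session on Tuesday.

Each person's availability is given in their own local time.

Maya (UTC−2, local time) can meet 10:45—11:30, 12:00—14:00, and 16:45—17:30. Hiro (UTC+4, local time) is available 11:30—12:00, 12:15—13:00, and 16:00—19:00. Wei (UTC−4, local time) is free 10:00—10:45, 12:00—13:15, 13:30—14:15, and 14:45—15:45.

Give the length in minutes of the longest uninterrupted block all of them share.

Maya → UTC: 12:45–13:30, 14:00–16:00, 18:45–19:30.
Hiro → UTC: 07:30–08:00, 08:15–09:00, 12:00–15:00.
Wei → UTC: 14:00–14:45, 16:00–17:15, 17:30–18:15, 18:45–19:45.
Maya ∩ Hiro: 12:45–13:30, 14:00–15:00.
Maya ∩ Hiro ∩ Wei: 14:00–14:45.
Single common window of 45 minutes.

45 minutes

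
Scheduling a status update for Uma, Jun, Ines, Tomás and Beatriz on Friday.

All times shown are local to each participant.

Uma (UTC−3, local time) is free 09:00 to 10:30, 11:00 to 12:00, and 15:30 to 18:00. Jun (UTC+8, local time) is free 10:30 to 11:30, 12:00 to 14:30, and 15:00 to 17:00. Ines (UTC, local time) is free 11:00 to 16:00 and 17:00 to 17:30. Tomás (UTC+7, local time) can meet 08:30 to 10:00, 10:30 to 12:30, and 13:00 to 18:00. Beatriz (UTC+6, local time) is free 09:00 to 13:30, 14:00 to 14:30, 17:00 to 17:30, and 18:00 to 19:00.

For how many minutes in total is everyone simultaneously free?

0 minutes

Uma → UTC: 12:00–13:30, 14:00–15:00, 18:30–21:00.
Jun → UTC: 02:30–03:30, 04:00–06:30, 07:00–09:00.
Ines → UTC: 11:00–16:00, 17:00–17:30.
Tomás → UTC: 01:30–03:00, 03:30–05:30, 06:00–11:00.
Beatriz → UTC: 03:00–07:30, 08:00–08:30, 11:00–11:30, 12:00–13:00.
Uma ∩ Jun: (none).
Uma ∩ Jun ∩ Ines: (none).
Uma ∩ Jun ∩ Ines ∩ Tomás: (none).
Uma ∩ Jun ∩ Ines ∩ Tomás ∩ Beatriz: (none).
Total common minutes: 0.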